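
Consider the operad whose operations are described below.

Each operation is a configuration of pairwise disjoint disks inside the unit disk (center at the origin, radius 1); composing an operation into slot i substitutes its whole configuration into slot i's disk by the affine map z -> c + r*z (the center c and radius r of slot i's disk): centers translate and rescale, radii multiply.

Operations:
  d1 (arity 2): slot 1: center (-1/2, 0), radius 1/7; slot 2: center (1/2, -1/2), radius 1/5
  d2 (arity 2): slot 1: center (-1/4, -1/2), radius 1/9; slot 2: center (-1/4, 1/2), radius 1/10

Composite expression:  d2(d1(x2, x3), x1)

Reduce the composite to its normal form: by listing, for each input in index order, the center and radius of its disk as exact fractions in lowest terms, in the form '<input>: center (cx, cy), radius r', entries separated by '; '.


x1: center (-1/4, 1/2), radius 1/10; x2: center (-11/36, -1/2), radius 1/63; x3: center (-7/36, -5/9), radius 1/45

Only the slot chain above each x matters under d2; compose those maps.
for x2, the 2-step affine chain lands on center (-11/36, -1/2), radius 1/63
for x3, the 2-step affine chain lands on center (-7/36, -5/9), radius 1/45
for x1, the 1-step affine chain lands on center (-1/4, 1/2), radius 1/10


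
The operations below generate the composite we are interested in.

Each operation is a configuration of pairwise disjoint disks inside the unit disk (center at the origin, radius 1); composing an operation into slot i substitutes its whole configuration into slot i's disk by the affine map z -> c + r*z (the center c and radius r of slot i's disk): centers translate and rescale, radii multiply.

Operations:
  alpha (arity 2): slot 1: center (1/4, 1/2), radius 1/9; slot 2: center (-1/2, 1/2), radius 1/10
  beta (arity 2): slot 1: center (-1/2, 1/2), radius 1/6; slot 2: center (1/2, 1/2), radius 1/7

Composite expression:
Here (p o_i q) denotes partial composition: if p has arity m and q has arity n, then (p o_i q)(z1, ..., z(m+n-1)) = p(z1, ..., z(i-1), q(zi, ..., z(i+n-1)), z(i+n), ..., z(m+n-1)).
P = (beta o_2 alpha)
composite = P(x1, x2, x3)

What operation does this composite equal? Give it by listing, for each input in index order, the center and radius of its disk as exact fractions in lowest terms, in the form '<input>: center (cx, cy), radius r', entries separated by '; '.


x1: center (-1/2, 1/2), radius 1/6; x2: center (15/28, 4/7), radius 1/63; x3: center (3/7, 4/7), radius 1/70

Affine substitution under beta: radii multiply and x-centers shift.
input x1: composing its 1 substitution step yields center (-1/2, 1/2), radius 1/6
input x2: composing its 2 substitution steps yields center (15/28, 4/7), radius 1/63
input x3: composing its 2 substitution steps yields center (3/7, 4/7), radius 1/70


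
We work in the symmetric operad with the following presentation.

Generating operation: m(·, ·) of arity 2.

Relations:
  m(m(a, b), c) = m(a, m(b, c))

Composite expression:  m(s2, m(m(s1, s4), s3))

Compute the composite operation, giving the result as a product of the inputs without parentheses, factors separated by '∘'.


s2 ∘ s1 ∘ s4 ∘ s3

Every regrouping of m is equal, so read the s-inputs in written order.
m(s1, s4) collapses to s1 ∘ s4
m(m(s1, s4), s3) collapses to s1 ∘ s4 ∘ s3
m(s2, m(m(s1, s4), s3)) collapses to s2 ∘ s1 ∘ s4 ∘ s3


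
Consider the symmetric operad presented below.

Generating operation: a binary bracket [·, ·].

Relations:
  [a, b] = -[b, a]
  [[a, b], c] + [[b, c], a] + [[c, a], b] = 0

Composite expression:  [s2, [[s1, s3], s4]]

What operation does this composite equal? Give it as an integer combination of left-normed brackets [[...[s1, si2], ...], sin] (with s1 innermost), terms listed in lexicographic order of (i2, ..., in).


-[[[s1, s3], s4], s2]

Expand each bracket as ab - ba; the s1-initial words give the coefficients.
Composite bracket: [s2, [[s1, s3], s4]]
Full expansion: 8 signed words from ab - ba (2^3 = 8).
Words beginning with s1 determine it all:
  s1s3s4s2 (sign -1) contributes -[[[s1, s3], s4], s2]


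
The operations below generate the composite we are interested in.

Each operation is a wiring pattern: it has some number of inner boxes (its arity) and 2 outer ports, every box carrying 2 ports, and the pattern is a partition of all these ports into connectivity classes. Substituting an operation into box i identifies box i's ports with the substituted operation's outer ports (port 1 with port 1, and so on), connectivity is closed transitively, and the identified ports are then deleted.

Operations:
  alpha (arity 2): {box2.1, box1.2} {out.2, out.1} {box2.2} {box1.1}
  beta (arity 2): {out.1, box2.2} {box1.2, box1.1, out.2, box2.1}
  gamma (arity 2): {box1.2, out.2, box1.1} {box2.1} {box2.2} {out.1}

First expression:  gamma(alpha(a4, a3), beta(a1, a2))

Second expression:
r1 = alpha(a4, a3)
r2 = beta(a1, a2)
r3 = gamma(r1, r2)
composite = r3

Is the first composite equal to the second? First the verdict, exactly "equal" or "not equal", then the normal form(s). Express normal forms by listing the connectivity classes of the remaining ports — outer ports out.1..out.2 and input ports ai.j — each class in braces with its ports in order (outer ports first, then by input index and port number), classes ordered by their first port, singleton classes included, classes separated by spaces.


equal; both compose to {out.1} {out.2} {a1.1, a1.2, a2.1} {a2.2} {a3.1, a4.2} {a3.2} {a4.1}


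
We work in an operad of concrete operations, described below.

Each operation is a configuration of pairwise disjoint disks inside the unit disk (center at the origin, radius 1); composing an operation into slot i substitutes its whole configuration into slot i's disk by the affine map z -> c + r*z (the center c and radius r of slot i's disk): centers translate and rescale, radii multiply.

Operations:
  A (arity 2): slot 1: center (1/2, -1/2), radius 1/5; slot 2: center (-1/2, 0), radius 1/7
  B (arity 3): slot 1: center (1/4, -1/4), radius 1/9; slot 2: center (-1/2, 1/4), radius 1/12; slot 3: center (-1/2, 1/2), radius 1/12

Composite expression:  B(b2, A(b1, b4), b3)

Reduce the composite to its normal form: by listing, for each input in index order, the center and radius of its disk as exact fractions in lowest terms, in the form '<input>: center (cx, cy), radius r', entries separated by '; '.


Only the slot chain above each b matters under B; compose those maps.
b2: after 1 affine step, its disk has center (1/4, -1/4), radius 1/9
b1: after 2 affine steps, its disk has center (-11/24, 5/24), radius 1/60
b4: after 2 affine steps, its disk has center (-13/24, 1/4), radius 1/84
b3: after 1 affine step, its disk has center (-1/2, 1/2), radius 1/12

b1: center (-11/24, 5/24), radius 1/60; b2: center (1/4, -1/4), radius 1/9; b3: center (-1/2, 1/2), radius 1/12; b4: center (-13/24, 1/4), radius 1/84


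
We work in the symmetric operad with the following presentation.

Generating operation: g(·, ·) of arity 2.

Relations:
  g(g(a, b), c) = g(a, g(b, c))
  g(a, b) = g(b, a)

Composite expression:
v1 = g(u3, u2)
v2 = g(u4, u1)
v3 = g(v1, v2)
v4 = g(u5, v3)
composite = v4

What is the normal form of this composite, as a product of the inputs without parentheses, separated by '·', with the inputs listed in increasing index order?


Key point: g commutes, so take the u-inputs in any fixed order.
g(u3, u2) unparenthesizes to u3 · u2
g(u4, u1) unparenthesizes to u4 · u1
g(g(u3, u2), g(u4, u1)) unparenthesizes to u3 · u2 · u4 · u1
g(u5, g(g(u3, u2), g(u4, u1))) unparenthesizes to u5 · u3 · u2 · u4 · u1
putting the inputs in ascending order: u1 · u2 · u3 · u4 · u5

u1 · u2 · u3 · u4 · u5


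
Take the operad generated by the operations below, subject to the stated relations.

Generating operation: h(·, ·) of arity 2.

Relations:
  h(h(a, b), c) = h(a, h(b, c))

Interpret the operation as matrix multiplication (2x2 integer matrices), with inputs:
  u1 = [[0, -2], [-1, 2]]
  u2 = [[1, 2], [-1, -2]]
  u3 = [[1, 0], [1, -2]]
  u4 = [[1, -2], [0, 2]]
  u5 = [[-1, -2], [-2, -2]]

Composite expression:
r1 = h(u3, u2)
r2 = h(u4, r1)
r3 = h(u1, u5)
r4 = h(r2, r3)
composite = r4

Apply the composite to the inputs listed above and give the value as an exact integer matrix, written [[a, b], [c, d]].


h(u3, u2) = [[1, 2], [3, 6]]
h(u4, h(u3, u2)) = [[-5, -10], [6, 12]]
h(u1, u5) = [[4, 4], [-3, -2]]
h(h(u4, h(u3, u2)), h(u1, u5)) = [[10, 0], [-12, 0]]

[[10, 0], [-12, 0]]


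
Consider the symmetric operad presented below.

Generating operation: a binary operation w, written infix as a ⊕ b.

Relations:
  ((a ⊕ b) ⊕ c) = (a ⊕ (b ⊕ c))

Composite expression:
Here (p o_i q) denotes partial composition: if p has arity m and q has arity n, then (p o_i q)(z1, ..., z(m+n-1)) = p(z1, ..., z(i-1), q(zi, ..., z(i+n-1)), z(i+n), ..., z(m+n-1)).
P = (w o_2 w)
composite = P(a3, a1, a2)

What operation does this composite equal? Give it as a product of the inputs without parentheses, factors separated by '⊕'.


a3 ⊕ a1 ⊕ a2

Key point: w is associative — brackets drop, the a-order remains.
(a1 ⊕ a2) reduces to a1 ⊕ a2
(a3 ⊕ (a1 ⊕ a2)) reduces to a3 ⊕ a1 ⊕ a2


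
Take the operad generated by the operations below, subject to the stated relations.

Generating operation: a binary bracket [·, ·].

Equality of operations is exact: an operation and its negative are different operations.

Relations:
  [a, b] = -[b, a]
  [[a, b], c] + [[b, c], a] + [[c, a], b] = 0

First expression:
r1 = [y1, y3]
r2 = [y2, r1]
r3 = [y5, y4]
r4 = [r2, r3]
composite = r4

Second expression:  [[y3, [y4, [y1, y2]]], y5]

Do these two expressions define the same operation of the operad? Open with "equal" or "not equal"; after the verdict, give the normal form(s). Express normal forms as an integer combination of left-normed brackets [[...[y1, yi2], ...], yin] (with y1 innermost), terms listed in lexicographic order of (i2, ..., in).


The first expression reduces to [[[[y1, y3], y2], y4], y5] - [[[[y1, y3], y2], y5], y4]
The second expression reduces to [[[[y1, y2], y4], y3], y5]
No match — not equal.

not equal; the first gives [[[[y1, y3], y2], y4], y5] - [[[[y1, y3], y2], y5], y4] and the second [[[[y1, y2], y4], y3], y5]


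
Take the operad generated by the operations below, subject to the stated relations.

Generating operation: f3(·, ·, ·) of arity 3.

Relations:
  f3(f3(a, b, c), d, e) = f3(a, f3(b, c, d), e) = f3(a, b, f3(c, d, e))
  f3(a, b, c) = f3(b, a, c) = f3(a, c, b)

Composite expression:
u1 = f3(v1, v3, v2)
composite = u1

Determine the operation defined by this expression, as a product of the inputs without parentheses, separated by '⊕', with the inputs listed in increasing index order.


v1 ⊕ v2 ⊕ v3


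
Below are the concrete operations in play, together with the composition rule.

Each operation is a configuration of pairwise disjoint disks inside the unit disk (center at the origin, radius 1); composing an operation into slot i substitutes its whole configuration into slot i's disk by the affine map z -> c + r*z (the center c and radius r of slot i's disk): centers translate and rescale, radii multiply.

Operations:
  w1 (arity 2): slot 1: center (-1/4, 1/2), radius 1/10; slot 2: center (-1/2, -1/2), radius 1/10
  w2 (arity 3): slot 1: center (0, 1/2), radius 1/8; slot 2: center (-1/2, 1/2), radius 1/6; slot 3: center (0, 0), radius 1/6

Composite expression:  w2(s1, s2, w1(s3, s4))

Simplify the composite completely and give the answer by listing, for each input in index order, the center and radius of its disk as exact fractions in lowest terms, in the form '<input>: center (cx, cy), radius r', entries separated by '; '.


Nesting under w2 composes maps z -> c + r*z down each s-path.
for s1, the 1-step affine chain lands on center (0, 1/2), radius 1/8
for s2, the 1-step affine chain lands on center (-1/2, 1/2), radius 1/6
for s3, the 2-step affine chain lands on center (-1/24, 1/12), radius 1/60
for s4, the 2-step affine chain lands on center (-1/12, -1/12), radius 1/60

s1: center (0, 1/2), radius 1/8; s2: center (-1/2, 1/2), radius 1/6; s3: center (-1/24, 1/12), radius 1/60; s4: center (-1/12, -1/12), radius 1/60


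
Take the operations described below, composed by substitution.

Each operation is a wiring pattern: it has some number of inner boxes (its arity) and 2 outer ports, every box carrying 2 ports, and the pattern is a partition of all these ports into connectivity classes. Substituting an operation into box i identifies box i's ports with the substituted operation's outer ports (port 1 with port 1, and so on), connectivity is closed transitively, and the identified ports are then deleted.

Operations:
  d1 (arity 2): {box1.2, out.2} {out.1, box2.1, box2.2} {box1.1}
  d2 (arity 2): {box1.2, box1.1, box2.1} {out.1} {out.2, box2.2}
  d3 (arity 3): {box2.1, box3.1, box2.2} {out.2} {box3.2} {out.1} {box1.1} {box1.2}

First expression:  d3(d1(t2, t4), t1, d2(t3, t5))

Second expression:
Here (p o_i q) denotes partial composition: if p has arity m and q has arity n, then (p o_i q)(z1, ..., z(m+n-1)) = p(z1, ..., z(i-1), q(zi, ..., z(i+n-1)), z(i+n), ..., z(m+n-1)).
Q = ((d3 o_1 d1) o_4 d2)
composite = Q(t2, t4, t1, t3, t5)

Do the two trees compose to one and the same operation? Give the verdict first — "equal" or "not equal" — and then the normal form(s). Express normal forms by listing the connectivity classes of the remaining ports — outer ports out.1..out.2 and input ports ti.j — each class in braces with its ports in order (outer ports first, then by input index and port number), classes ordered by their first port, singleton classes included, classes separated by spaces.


equal: each reduces to {out.1} {out.2} {t1.1, t1.2} {t2.1} {t2.2} {t3.1, t3.2, t5.1} {t4.1, t4.2} {t5.2}

The first composite normalizes to {out.1} {out.2} {t1.1, t1.2} {t2.1} {t2.2} {t3.1, t3.2, t5.1} {t4.1, t4.2} {t5.2}
The second composite normalizes to {out.1} {out.2} {t1.1, t1.2} {t2.1} {t2.2} {t3.1, t3.2, t5.1} {t4.1, t4.2} {t5.2}
One common form — equal.


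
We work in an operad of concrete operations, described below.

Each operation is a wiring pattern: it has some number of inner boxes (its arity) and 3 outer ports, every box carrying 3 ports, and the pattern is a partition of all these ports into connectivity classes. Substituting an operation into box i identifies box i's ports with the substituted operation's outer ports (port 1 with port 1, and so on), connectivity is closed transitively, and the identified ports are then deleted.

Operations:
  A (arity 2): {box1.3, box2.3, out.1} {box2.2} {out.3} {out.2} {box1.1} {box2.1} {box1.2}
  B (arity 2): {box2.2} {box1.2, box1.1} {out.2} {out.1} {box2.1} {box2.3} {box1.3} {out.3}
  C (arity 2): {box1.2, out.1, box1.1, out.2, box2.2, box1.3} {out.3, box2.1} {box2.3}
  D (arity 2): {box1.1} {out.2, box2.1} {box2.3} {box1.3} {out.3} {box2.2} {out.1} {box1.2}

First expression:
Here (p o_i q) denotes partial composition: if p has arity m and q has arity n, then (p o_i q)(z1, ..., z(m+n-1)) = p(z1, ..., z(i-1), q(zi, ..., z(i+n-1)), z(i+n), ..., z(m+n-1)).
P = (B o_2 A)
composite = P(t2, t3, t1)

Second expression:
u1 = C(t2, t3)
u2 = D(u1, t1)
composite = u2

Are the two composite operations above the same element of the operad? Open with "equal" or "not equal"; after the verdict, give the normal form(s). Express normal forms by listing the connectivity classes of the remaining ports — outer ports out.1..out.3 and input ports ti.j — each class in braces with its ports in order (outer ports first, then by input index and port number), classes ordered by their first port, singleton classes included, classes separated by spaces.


not equal; the first gives {out.1} {out.2} {out.3} {t1.1} {t1.2} {t1.3, t3.3} {t2.1, t2.2} {t2.3} {t3.1} {t3.2} and the second {out.1} {out.2, t1.1} {out.3} {t1.2} {t1.3} {t2.1, t2.2, t2.3, t3.2} {t3.1} {t3.3}


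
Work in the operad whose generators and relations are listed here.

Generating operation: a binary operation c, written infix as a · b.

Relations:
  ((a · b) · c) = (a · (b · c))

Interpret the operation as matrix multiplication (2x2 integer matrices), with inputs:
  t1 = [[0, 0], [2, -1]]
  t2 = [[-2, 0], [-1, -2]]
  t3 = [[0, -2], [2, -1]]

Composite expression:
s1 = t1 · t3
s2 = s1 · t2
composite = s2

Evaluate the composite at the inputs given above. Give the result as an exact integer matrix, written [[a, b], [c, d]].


[[0, 0], [7, 6]]

(t1 · t3) = [[0, 0], [-2, -3]]
((t1 · t3) · t2) = [[0, 0], [7, 6]]


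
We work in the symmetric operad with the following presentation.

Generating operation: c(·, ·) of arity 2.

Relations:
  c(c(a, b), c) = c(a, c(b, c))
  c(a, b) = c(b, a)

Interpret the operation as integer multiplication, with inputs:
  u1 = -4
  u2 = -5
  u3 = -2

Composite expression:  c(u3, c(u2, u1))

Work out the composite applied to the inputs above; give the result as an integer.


-40

c(u2, u1) = 20
c(u3, c(u2, u1)) = -40


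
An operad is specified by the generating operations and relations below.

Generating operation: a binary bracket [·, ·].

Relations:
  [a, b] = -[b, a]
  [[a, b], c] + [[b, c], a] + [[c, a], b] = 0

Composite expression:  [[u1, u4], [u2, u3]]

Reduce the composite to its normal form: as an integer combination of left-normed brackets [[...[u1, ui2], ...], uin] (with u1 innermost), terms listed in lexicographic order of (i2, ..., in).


[[[u1, u4], u2], u3] - [[[u1, u4], u3], u2]

Antisymmetry and Jacobi reduce to u1-anchored left-normed brackets.
Composite bracket: [[u1, u4], [u2, u3]]
Full expansion: 8 signed words from ab - ba (2^3 = 8).
The u1-initial words carry the normal form:
  u1u4u2u3 appears with sign +1, giving the term +[[[u1, u4], u2], u3]
  u1u4u3u2 appears with sign -1, giving the term -[[[u1, u4], u3], u2]


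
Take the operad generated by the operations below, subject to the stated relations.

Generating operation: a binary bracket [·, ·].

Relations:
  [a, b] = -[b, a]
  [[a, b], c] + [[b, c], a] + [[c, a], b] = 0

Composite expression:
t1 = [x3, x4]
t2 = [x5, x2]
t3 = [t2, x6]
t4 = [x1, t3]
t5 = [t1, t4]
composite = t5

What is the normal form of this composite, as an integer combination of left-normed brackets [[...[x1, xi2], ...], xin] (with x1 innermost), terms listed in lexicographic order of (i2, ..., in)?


[[[[[x1, x2], x5], x6], x3], x4] - [[[[[x1, x2], x5], x6], x4], x3] - [[[[[x1, x5], x2], x6], x3], x4] + [[[[[x1, x5], x2], x6], x4], x3] - [[[[[x1, x6], x2], x5], x3], x4] + [[[[[x1, x6], x2], x5], x4], x3] + [[[[[x1, x6], x5], x2], x3], x4] - [[[[[x1, x6], x5], x2], x4], x3]

Left-normed coefficients sit on the x1-initial expansion words.
Composite bracket: [[x3, x4], [x1, [[x5, x2], x6]]]
The bracket unfolds into 32 signed words via [a, b] = ab - ba (2^5 = 32).
Only words starting with x1 matter:
  the word x1x2x5x6x3x4 carries sign +1 and contributes +[[[[[x1, x2], x5], x6], x3], x4]
  the word x1x2x5x6x4x3 carries sign -1 and contributes -[[[[[x1, x2], x5], x6], x4], x3]
  the word x1x5x2x6x3x4 carries sign -1 and contributes -[[[[[x1, x5], x2], x6], x3], x4]
  the word x1x5x2x6x4x3 carries sign +1 and contributes +[[[[[x1, x5], x2], x6], x4], x3]
  the word x1x6x2x5x3x4 carries sign -1 and contributes -[[[[[x1, x6], x2], x5], x3], x4]
  the word x1x6x2x5x4x3 carries sign +1 and contributes +[[[[[x1, x6], x2], x5], x4], x3]
  the word x1x6x5x2x3x4 carries sign +1 and contributes +[[[[[x1, x6], x5], x2], x3], x4]
  the word x1x6x5x2x4x3 carries sign -1 and contributes -[[[[[x1, x6], x5], x2], x4], x3]


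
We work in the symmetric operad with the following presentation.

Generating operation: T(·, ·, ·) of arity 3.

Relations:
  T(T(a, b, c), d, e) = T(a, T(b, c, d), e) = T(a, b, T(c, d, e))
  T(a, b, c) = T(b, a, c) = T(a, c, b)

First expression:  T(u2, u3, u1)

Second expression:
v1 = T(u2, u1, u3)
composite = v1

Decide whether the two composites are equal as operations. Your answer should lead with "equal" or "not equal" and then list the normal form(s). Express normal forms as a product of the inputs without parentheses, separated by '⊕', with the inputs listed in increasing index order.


The first expression, normalized: u1 ⊕ u2 ⊕ u3
The second expression, normalized: u1 ⊕ u2 ⊕ u3
The forms coincide; equal.

equal; the common form is u1 ⊕ u2 ⊕ u3


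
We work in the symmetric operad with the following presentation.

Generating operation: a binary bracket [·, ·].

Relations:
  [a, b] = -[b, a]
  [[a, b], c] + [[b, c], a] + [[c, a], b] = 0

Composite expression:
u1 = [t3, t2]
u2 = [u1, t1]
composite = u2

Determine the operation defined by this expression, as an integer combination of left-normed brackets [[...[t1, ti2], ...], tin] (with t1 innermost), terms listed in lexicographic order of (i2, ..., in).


Expand each bracket as ab - ba; the t1-initial words give the coefficients.
Composite bracket: [[t3, t2], t1]
The bracket unfolds into 4 signed words via [a, b] = ab - ba (2^2 = 4).
Words beginning with t1 determine it all:
  sign of t1t2t3 is +1, so it contributes +[[t1, t2], t3]
  sign of t1t3t2 is -1, so it contributes -[[t1, t3], t2]

[[t1, t2], t3] - [[t1, t3], t2]


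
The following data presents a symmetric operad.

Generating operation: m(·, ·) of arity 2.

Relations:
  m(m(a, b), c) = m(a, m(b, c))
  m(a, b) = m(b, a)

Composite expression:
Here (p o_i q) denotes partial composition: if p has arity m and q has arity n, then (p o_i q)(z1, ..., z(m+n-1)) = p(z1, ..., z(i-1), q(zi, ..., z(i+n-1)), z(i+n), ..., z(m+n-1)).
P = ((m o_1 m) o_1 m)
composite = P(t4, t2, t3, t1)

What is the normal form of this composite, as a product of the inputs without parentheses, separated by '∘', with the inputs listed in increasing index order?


t1 ∘ t2 ∘ t3 ∘ t4

With m associative and commutative, the t-input set is all that matters.
m(t4, t2) linearizes to t4 ∘ t2
m(m(t4, t2), t3) linearizes to t4 ∘ t2 ∘ t3
m(m(m(t4, t2), t3), t1) linearizes to t4 ∘ t2 ∘ t3 ∘ t1
rearranged into index order: t1 ∘ t2 ∘ t3 ∘ t4


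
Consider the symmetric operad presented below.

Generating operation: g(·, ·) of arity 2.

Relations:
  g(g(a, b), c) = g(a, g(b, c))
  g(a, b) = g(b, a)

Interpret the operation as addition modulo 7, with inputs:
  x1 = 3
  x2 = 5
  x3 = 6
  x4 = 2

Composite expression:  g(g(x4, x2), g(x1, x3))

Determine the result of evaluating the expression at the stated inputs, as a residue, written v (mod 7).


2 (mod 7)

g(x4, x2) = 0
g(x1, x3) = 2
g(g(x4, x2), g(x1, x3)) = 2


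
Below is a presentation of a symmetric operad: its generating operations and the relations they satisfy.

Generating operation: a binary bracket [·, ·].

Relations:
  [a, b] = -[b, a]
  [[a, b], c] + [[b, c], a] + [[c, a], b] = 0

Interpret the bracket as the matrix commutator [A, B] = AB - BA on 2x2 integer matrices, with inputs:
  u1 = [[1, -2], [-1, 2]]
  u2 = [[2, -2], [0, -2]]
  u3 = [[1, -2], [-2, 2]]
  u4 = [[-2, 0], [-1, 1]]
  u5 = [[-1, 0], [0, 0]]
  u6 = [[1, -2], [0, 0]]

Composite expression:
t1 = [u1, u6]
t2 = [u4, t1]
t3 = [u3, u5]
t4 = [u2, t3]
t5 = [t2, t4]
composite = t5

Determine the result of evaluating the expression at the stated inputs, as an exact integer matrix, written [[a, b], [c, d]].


[[104, -160], [56, -104]]

[u1, u6] = [[-2, 4], [-1, 2]]
[u4, [u1, u6]] = [[4, -12], [1, -4]]
[u3, u5] = [[0, -2], [2, 0]]
[u2, [u3, u5]] = [[-4, -8], [-8, 4]]
[[u4, [u1, u6]], [u2, [u3, u5]]] = [[104, -160], [56, -104]]


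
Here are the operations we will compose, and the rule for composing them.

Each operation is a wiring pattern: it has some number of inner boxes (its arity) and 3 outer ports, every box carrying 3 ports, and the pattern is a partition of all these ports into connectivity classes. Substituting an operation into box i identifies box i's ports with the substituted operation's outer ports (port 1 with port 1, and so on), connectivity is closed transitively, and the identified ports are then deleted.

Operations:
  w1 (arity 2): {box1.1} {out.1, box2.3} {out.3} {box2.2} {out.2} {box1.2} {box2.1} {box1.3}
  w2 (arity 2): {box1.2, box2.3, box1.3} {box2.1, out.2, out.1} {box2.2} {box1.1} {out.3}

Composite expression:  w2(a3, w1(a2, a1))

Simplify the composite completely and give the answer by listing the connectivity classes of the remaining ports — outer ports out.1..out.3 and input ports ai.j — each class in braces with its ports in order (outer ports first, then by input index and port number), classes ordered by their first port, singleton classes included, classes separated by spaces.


{out.1, out.2, a1.3} {out.3} {a1.1} {a1.2} {a2.1} {a2.2} {a2.3} {a3.1} {a3.2, a3.3}

Substituting into w2 glues patterns; closure does the rest.
w1 over (a2, a1) gives {out.1, a1.3} {out.2} {out.3} {a1.1} {a1.2} {a2.1} {a2.2} {a2.3}, out.j being that stage's outer ports
w2 over (a3, a2, a1) gives {out.1, out.2, a1.3} {out.3} {a1.1} {a1.2} {a2.1} {a2.2} {a2.3} {a3.1} {a3.2, a3.3}, out.j being that stage's outer ports


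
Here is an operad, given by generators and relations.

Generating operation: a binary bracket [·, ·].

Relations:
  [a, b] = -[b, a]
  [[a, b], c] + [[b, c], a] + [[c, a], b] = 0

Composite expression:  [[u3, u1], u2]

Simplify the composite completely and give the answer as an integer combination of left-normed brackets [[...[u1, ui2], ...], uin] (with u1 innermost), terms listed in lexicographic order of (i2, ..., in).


-[[u1, u3], u2]

In the tensor algebra, words opening u1 carry the u1-anchored form.
Composite bracket: [[u3, u1], u2]
Applying ab - ba throughout gives 4 signed words (2^2 = 4).
Words beginning with u1 determine it all:
  sign of u1u3u2 is -1, so it contributes -[[u1, u3], u2]


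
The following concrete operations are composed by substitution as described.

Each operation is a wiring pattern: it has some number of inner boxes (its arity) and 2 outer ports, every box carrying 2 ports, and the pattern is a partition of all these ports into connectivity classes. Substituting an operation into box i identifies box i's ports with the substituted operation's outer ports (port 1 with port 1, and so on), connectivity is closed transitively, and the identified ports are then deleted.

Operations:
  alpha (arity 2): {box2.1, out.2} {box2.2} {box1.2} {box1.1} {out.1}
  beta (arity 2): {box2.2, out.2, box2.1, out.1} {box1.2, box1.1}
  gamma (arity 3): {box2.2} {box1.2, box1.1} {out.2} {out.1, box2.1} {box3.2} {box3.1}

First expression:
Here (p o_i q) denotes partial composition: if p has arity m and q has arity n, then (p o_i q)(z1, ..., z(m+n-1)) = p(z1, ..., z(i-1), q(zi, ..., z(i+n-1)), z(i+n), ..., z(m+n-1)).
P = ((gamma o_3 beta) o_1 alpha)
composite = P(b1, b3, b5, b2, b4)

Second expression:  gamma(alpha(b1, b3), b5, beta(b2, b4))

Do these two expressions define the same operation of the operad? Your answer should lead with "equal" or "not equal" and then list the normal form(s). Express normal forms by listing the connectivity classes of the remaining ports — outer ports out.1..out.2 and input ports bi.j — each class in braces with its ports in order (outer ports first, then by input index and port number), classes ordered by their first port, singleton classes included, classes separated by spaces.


equal: each reduces to {out.1, b5.1} {out.2} {b1.1} {b1.2} {b2.1, b2.2} {b3.1} {b3.2} {b4.1, b4.2} {b5.2}

The first composite normalizes to {out.1, b5.1} {out.2} {b1.1} {b1.2} {b2.1, b2.2} {b3.1} {b3.2} {b4.1, b4.2} {b5.2}
The second composite normalizes to {out.1, b5.1} {out.2} {b1.1} {b1.2} {b2.1, b2.2} {b3.1} {b3.2} {b4.1, b4.2} {b5.2}
The forms coincide; equal.


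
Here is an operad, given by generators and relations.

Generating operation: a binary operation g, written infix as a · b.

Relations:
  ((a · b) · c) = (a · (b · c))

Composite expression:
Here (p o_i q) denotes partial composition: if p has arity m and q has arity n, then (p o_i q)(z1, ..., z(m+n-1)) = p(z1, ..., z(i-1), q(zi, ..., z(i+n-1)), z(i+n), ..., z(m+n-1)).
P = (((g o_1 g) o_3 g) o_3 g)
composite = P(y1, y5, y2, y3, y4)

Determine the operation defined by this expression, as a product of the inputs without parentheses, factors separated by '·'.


y1 · y5 · y2 · y3 · y4

The g-tree's shape is irrelevant; the y-reading-order decides.
(y1 · y5) spells out as y1 · y5
(y2 · y3) spells out as y2 · y3
((y2 · y3) · y4) spells out as y2 · y3 · y4
((y1 · y5) · ((y2 · y3) · y4)) spells out as y1 · y5 · y2 · y3 · y4


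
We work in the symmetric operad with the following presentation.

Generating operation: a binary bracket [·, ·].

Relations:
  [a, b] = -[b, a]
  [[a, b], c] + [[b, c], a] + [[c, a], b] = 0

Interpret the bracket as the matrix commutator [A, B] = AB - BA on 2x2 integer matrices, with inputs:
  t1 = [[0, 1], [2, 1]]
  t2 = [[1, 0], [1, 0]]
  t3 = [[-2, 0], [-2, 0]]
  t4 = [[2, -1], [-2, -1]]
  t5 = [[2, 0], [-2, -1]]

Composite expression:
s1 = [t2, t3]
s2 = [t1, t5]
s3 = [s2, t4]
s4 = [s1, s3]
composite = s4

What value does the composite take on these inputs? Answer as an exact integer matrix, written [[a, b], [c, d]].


[[0, 0], [0, 0]]

[t2, t3] = [[0, 0], [0, 0]]
[t1, t5] = [[-2, -3], [4, 2]]
[[t1, t5], t4] = [[10, 13], [4, -10]]
[[t2, t3], [[t1, t5], t4]] = [[0, 0], [0, 0]]


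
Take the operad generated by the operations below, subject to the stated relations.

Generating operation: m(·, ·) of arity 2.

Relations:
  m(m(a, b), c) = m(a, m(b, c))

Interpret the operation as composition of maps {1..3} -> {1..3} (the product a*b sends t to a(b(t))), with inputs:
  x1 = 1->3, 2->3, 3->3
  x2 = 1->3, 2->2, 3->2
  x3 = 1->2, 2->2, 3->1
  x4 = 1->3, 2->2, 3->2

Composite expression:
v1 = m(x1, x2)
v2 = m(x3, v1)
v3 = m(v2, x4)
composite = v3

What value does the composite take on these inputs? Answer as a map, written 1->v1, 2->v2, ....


1->1, 2->1, 3->1

m(x1, x2) = 1->3, 2->3, 3->3
m(x3, m(x1, x2)) = 1->1, 2->1, 3->1
m(m(x3, m(x1, x2)), x4) = 1->1, 2->1, 3->1


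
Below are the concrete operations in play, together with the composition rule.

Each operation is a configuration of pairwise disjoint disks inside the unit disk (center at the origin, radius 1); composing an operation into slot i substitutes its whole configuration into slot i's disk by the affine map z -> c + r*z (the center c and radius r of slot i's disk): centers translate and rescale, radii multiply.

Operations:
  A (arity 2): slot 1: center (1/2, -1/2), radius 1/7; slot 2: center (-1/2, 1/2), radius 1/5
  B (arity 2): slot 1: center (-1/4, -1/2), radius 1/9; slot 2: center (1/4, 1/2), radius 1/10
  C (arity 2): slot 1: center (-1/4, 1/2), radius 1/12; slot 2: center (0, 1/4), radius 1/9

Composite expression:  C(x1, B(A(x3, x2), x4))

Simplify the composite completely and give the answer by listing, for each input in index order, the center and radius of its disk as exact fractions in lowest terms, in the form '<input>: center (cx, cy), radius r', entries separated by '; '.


Below C, radii multiply path by path; the x-disk centers shift.
for x1, the 1-step affine chain lands on center (-1/4, 1/2), radius 1/12
for x3, the 3-step affine chain lands on center (-7/324, 61/324), radius 1/567
for x2, the 3-step affine chain lands on center (-11/324, 65/324), radius 1/405
for x4, the 2-step affine chain lands on center (1/36, 11/36), radius 1/90

x1: center (-1/4, 1/2), radius 1/12; x2: center (-11/324, 65/324), radius 1/405; x3: center (-7/324, 61/324), radius 1/567; x4: center (1/36, 11/36), radius 1/90


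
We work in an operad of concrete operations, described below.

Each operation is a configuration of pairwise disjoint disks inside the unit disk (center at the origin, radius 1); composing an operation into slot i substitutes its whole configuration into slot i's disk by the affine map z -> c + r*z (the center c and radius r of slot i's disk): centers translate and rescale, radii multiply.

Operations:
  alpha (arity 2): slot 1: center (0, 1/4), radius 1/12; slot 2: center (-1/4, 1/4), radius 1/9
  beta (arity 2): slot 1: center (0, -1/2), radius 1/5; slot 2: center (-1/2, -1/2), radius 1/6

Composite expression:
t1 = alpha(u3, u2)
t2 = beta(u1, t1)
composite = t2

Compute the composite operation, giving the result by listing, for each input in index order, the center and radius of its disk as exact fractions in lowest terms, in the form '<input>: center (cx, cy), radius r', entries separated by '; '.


u1: center (0, -1/2), radius 1/5; u2: center (-13/24, -11/24), radius 1/54; u3: center (-1/2, -11/24), radius 1/72


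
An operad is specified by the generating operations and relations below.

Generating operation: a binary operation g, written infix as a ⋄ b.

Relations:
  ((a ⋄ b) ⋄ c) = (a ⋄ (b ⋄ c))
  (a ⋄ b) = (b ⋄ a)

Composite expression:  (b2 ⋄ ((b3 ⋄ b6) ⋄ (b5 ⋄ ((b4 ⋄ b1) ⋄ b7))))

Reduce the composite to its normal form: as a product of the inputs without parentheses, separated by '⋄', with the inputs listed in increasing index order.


Reordering under g is free, so list the b-inputs canonically.
(b3 ⋄ b6) linearizes to b3 ⋄ b6
(b4 ⋄ b1) linearizes to b4 ⋄ b1
((b4 ⋄ b1) ⋄ b7) linearizes to b4 ⋄ b1 ⋄ b7
(b5 ⋄ ((b4 ⋄ b1) ⋄ b7)) linearizes to b5 ⋄ b4 ⋄ b1 ⋄ b7
((b3 ⋄ b6) ⋄ (b5 ⋄ ((b4 ⋄ b1) ⋄ b7))) linearizes to b3 ⋄ b6 ⋄ b5 ⋄ b4 ⋄ b1 ⋄ b7
(b2 ⋄ ((b3 ⋄ b6) ⋄ (b5 ⋄ ((b4 ⋄ b1) ⋄ b7)))) linearizes to b2 ⋄ b3 ⋄ b6 ⋄ b5 ⋄ b4 ⋄ b1 ⋄ b7
sorting the factors by input index: b1 ⋄ b2 ⋄ b3 ⋄ b4 ⋄ b5 ⋄ b6 ⋄ b7

b1 ⋄ b2 ⋄ b3 ⋄ b4 ⋄ b5 ⋄ b6 ⋄ b7


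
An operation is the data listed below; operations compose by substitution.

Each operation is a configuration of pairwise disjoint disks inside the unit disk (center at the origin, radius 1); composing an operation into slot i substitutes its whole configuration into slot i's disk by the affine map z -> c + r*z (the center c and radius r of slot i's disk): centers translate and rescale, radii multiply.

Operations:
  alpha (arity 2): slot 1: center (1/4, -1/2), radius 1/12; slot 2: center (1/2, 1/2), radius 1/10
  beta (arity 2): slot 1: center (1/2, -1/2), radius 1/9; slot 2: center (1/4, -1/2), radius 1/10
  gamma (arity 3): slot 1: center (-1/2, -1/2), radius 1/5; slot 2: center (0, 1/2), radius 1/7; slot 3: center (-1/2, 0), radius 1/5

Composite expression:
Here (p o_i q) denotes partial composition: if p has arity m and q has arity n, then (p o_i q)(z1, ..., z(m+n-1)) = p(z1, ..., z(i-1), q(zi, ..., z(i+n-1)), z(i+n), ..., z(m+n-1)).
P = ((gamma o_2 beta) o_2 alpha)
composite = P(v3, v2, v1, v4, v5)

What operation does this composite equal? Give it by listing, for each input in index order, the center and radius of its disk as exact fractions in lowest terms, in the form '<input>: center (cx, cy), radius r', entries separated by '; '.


v1: center (5/63, 55/126), radius 1/630; v2: center (19/252, 53/126), radius 1/756; v3: center (-1/2, -1/2), radius 1/5; v4: center (1/28, 3/7), radius 1/70; v5: center (-1/2, 0), radius 1/5

Only the slot chain above each v matters under gamma; compose those maps.
input v3: composing its 1 substitution step yields center (-1/2, -1/2), radius 1/5
input v2: composing its 3 substitution steps yields center (19/252, 53/126), radius 1/756
input v1: composing its 3 substitution steps yields center (5/63, 55/126), radius 1/630
input v4: composing its 2 substitution steps yields center (1/28, 3/7), radius 1/70
input v5: composing its 1 substitution step yields center (-1/2, 0), radius 1/5


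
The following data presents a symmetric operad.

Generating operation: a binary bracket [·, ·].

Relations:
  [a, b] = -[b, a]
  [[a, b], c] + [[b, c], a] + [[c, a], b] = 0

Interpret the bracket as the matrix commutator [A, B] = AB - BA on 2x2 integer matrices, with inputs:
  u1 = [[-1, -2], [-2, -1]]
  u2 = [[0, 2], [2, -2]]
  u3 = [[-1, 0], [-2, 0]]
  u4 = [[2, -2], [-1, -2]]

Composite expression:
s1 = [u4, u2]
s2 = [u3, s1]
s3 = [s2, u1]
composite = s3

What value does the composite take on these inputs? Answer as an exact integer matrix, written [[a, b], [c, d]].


[u4, u2] = [[-2, 12], [-10, 2]]
[u3, [u4, u2]] = [[24, -12], [-2, -24]]
[[u3, [u4, u2]], u1] = [[20, -96], [96, -20]]

[[20, -96], [96, -20]]


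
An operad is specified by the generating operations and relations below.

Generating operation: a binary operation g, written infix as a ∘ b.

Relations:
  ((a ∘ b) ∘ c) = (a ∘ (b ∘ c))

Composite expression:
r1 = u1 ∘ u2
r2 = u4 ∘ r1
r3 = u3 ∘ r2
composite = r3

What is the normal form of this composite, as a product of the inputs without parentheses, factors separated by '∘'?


u3 ∘ u4 ∘ u1 ∘ u2

The g-tree's shape is irrelevant; the u-reading-order decides.
(u1 ∘ u2) unparenthesizes to u1 ∘ u2
(u4 ∘ (u1 ∘ u2)) unparenthesizes to u4 ∘ u1 ∘ u2
(u3 ∘ (u4 ∘ (u1 ∘ u2))) unparenthesizes to u3 ∘ u4 ∘ u1 ∘ u2


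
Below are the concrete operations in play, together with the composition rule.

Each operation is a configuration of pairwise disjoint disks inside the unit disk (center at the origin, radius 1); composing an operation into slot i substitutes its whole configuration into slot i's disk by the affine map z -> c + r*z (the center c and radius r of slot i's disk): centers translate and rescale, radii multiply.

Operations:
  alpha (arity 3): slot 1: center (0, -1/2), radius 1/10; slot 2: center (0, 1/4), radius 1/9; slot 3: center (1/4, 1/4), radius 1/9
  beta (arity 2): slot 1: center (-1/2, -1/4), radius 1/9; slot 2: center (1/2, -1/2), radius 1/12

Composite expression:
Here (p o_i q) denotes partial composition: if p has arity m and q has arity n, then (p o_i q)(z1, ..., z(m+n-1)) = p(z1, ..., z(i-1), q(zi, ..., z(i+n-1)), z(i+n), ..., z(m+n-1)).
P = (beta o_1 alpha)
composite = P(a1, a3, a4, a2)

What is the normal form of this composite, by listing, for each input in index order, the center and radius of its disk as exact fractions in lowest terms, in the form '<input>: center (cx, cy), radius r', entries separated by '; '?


a1: center (-1/2, -11/36), radius 1/90; a2: center (1/2, -1/2), radius 1/12; a3: center (-1/2, -2/9), radius 1/81; a4: center (-17/36, -2/9), radius 1/81

Follow each a-input down from beta: c' goes to c + r*c', radius to r*r'.
for a1, the 2-step affine chain lands on center (-1/2, -11/36), radius 1/90
for a3, the 2-step affine chain lands on center (-1/2, -2/9), radius 1/81
for a4, the 2-step affine chain lands on center (-17/36, -2/9), radius 1/81
for a2, the 1-step affine chain lands on center (1/2, -1/2), radius 1/12


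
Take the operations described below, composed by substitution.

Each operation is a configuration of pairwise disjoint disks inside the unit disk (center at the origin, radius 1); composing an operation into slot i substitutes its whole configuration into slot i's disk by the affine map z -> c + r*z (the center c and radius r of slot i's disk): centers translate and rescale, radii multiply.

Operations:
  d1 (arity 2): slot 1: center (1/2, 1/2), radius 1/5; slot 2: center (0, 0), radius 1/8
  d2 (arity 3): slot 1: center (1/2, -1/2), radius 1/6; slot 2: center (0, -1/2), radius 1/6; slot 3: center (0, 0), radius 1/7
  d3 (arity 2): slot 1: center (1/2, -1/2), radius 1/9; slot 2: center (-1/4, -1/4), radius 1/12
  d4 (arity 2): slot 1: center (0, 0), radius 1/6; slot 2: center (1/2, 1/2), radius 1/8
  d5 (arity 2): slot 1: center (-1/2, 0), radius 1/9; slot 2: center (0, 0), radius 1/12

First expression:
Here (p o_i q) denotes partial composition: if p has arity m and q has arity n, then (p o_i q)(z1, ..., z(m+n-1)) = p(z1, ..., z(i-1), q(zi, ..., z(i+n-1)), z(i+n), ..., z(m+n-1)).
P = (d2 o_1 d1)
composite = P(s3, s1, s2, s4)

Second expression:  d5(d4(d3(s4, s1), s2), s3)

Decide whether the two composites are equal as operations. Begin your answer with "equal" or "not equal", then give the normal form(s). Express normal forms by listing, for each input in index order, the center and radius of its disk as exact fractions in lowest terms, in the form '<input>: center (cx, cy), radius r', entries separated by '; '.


not equal; the first gives s1: center (1/2, -1/2), radius 1/48; s2: center (0, -1/2), radius 1/6; s3: center (7/12, -5/12), radius 1/30; s4: center (0, 0), radius 1/7 and the second s1: center (-109/216, -1/216), radius 1/648; s2: center (-4/9, 1/18), radius 1/72; s3: center (0, 0), radius 1/12; s4: center (-53/108, -1/108), radius 1/486
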